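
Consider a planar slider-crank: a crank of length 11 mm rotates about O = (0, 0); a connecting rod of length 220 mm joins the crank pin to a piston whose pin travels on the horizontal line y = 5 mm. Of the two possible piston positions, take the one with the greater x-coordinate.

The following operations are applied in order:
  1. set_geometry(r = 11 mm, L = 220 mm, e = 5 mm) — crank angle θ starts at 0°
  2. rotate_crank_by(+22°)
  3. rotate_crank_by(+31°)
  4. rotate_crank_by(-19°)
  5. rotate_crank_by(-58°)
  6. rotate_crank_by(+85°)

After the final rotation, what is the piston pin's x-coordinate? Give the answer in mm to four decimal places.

225.2844

set_geometry: r = 11 mm, L = 220 mm, e = 5 mm; θ ← 0°
rotate_crank_by(+22°): θ ← 0° +22° = 22°
rotate_crank_by(+31°): θ ← 22° +31° = 53°
rotate_crank_by(-19°): θ ← 53° -19° = 34°
rotate_crank_by(-58°): θ ← 34° -58° = -24°
rotate_crank_by(+85°): θ ← -24° +85° = 61°
crank pin P = (r cos θ, r sin θ) = (5.332906, 9.620817)
h = r sin θ − e = 9.620817 − 5 = 4.620817
x = r cos θ + √(L² − h²) = 5.332906 + √(48400.0 − 21.3519) = 5.332906 + 219.951467 = 225.284373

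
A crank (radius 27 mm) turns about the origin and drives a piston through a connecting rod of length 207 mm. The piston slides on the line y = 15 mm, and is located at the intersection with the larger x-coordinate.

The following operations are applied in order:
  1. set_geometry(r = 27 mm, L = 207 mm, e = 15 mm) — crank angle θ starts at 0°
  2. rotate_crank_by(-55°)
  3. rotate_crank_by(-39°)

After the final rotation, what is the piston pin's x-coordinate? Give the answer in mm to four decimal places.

set_geometry: r = 27 mm, L = 207 mm, e = 15 mm; θ ← 0°
rotate_crank_by(-55°): θ ← 0° -55° = -55°
rotate_crank_by(-39°): θ ← -55° -39° = -94°
crank pin P = (r cos θ, r sin θ) = (-1.883425, -26.934229)
h = r sin θ − e = -26.934229 − 15 = -41.934229
x = r cos θ + √(L² − h²) = -1.883425 + √(42849.0 − 1758.4796) = -1.883425 + 202.707968 = 200.824543

200.8245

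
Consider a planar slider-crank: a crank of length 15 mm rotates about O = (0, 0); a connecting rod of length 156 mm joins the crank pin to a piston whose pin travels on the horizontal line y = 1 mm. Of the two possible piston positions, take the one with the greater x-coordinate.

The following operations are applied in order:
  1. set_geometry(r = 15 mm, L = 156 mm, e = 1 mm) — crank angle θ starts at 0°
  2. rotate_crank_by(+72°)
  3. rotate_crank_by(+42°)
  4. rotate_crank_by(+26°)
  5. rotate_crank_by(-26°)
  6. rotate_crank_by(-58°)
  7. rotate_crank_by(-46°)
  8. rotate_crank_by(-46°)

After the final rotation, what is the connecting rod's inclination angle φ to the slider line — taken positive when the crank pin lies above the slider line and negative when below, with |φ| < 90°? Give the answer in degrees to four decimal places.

-3.6079

set_geometry: r = 15 mm, L = 156 mm, e = 1 mm; θ ← 0°
rotate_crank_by(+72°): θ ← 0° +72° = 72°
rotate_crank_by(+42°): θ ← 72° +42° = 114°
rotate_crank_by(+26°): θ ← 114° +26° = 140°
rotate_crank_by(-26°): θ ← 140° -26° = 114°
rotate_crank_by(-58°): θ ← 114° -58° = 56°
rotate_crank_by(-46°): θ ← 56° -46° = 10°
rotate_crank_by(-46°): θ ← 10° -46° = -36°
crank pin P = (r cos θ, r sin θ) = (12.135255, -8.816779)
h = r sin θ − e = -8.816779 − 1 = -9.816779
sin φ = h / L = -9.816779 / 156 = -0.06292807
φ = arcsin(-0.06292807) = -3.607897°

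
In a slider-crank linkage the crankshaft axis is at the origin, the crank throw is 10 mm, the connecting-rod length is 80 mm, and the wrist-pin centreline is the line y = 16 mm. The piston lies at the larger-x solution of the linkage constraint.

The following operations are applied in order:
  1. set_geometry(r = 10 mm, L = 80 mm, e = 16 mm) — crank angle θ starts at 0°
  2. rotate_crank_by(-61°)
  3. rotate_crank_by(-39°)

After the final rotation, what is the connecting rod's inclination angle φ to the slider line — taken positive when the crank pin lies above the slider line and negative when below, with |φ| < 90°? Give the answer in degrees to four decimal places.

set_geometry: r = 10 mm, L = 80 mm, e = 16 mm; θ ← 0°
rotate_crank_by(-61°): θ ← 0° -61° = -61°
rotate_crank_by(-39°): θ ← -61° -39° = -100°
crank pin P = (r cos θ, r sin θ) = (-1.736482, -9.848078)
h = r sin θ − e = -9.848078 − 16 = -25.848078
sin φ = h / L = -25.848078 / 80 = -0.32310097
φ = arcsin(-0.32310097) = -18.850562°

-18.8506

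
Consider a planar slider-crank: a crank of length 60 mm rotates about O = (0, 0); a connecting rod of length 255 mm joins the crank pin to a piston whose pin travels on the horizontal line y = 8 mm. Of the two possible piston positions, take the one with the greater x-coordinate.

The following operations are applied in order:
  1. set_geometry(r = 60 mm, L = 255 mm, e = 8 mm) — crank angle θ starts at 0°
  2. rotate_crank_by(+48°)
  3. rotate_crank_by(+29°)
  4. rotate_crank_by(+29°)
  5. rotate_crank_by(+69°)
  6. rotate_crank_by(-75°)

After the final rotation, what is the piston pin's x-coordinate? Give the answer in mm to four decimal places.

set_geometry: r = 60 mm, L = 255 mm, e = 8 mm; θ ← 0°
rotate_crank_by(+48°): θ ← 0° +48° = 48°
rotate_crank_by(+29°): θ ← 48° +29° = 77°
rotate_crank_by(+29°): θ ← 77° +29° = 106°
rotate_crank_by(+69°): θ ← 106° +69° = 175°
rotate_crank_by(-75°): θ ← 175° -75° = 100°
crank pin P = (r cos θ, r sin θ) = (-10.418891, 59.088465)
h = r sin θ − e = 59.088465 − 8 = 51.088465
x = r cos θ + √(L² − h²) = -10.418891 + √(65025.0 − 2610.0313) = -10.418891 + 249.829880 = 239.410989

239.4110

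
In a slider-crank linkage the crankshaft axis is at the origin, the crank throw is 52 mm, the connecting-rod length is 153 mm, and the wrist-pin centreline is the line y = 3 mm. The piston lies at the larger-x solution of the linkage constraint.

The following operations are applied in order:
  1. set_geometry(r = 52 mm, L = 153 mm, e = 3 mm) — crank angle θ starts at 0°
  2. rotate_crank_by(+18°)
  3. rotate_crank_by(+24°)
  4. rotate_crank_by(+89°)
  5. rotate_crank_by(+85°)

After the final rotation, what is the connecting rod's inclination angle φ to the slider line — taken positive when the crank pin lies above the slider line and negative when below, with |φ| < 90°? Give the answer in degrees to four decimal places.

-12.6725

set_geometry: r = 52 mm, L = 153 mm, e = 3 mm; θ ← 0°
rotate_crank_by(+18°): θ ← 0° +18° = 18°
rotate_crank_by(+24°): θ ← 18° +24° = 42°
rotate_crank_by(+89°): θ ← 42° +89° = 131°
rotate_crank_by(+85°): θ ← 131° +85° = 216°
crank pin P = (r cos θ, r sin θ) = (-42.068884, -30.564833)
h = r sin θ − e = -30.564833 − 3 = -33.564833
sin φ = h / L = -33.564833 / 153 = -0.21937799
φ = arcsin(-0.21937799) = -12.672502°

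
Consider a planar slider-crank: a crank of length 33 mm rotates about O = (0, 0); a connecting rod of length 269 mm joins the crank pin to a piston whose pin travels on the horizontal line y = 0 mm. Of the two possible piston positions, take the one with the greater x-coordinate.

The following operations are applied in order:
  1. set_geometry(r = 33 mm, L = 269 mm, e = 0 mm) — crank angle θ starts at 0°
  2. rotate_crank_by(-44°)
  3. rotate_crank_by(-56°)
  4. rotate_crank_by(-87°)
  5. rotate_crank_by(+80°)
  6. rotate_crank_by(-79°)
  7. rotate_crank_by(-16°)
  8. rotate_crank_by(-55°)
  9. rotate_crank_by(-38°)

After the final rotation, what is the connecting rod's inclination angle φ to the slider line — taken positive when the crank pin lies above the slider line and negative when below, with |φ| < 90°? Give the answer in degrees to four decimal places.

set_geometry: r = 33 mm, L = 269 mm, e = 0 mm; θ ← 0°
rotate_crank_by(-44°): θ ← 0° -44° = -44°
rotate_crank_by(-56°): θ ← -44° -56° = -100°
rotate_crank_by(-87°): θ ← -100° -87° = -187°
rotate_crank_by(+80°): θ ← -187° +80° = -107°
rotate_crank_by(-79°): θ ← -107° -79° = -186°
rotate_crank_by(-16°): θ ← -186° -16° = -202°
rotate_crank_by(-55°): θ ← -202° -55° = -257°
rotate_crank_by(-38°): θ ← -257° -38° = -295°
crank pin P = (r cos θ, r sin θ) = (13.946403, 29.908157)
h = r sin θ − e = 29.908157 − 0 = 29.908157
sin φ = h / L = 29.908157 / 269 = 0.11118274
φ = arcsin(0.11118274) = 6.383500°

6.3835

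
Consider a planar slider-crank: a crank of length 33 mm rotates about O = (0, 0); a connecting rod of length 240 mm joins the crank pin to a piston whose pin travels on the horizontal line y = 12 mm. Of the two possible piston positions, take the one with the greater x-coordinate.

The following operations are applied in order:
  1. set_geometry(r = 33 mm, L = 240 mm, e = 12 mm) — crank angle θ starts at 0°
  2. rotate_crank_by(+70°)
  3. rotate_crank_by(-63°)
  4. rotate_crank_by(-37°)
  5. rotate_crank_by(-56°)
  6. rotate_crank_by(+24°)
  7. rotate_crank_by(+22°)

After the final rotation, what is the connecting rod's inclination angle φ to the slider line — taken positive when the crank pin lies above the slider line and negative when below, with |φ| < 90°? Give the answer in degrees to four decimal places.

set_geometry: r = 33 mm, L = 240 mm, e = 12 mm; θ ← 0°
rotate_crank_by(+70°): θ ← 0° +70° = 70°
rotate_crank_by(-63°): θ ← 70° -63° = 7°
rotate_crank_by(-37°): θ ← 7° -37° = -30°
rotate_crank_by(-56°): θ ← -30° -56° = -86°
rotate_crank_by(+24°): θ ← -86° +24° = -62°
rotate_crank_by(+22°): θ ← -62° +22° = -40°
crank pin P = (r cos θ, r sin θ) = (25.279467, -21.211991)
h = r sin θ − e = -21.211991 − 12 = -33.211991
sin φ = h / L = -33.211991 / 240 = -0.13838330
φ = arcsin(-0.13838330) = -7.954305°

-7.9543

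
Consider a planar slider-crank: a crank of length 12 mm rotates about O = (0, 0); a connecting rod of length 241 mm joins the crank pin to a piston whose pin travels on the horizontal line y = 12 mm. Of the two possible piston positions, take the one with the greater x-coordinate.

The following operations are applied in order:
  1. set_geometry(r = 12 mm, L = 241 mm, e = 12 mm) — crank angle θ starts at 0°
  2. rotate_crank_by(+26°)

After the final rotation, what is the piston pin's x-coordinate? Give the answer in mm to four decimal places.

set_geometry: r = 12 mm, L = 241 mm, e = 12 mm; θ ← 0°
rotate_crank_by(+26°): θ ← 0° +26° = 26°
crank pin P = (r cos θ, r sin θ) = (10.785529, 5.260454)
h = r sin θ − e = 5.260454 − 12 = -6.739546
x = r cos θ + √(L² − h²) = 10.785529 + √(58081.0 − 45.4215) = 10.785529 + 240.905746 = 251.691275

251.6913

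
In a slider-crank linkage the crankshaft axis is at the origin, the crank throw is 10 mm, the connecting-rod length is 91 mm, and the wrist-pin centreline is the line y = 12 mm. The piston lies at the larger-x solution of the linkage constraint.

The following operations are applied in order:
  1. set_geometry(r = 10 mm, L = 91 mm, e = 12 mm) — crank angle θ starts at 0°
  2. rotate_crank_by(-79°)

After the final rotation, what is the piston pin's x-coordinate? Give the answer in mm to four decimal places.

set_geometry: r = 10 mm, L = 91 mm, e = 12 mm; θ ← 0°
rotate_crank_by(-79°): θ ← 0° -79° = -79°
crank pin P = (r cos θ, r sin θ) = (1.908090, -9.816272)
h = r sin θ − e = -9.816272 − 12 = -21.816272
x = r cos θ + √(L² − h²) = 1.908090 + √(8281.0 − 475.9497) = 1.908090 + 88.346196 = 90.254286

90.2543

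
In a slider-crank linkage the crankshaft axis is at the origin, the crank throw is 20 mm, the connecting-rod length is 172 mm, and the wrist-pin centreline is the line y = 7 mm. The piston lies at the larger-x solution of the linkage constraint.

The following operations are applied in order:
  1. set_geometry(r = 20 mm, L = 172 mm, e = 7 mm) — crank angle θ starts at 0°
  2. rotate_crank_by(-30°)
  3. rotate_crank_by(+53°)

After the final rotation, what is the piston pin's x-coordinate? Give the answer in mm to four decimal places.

190.4082

set_geometry: r = 20 mm, L = 172 mm, e = 7 mm; θ ← 0°
rotate_crank_by(-30°): θ ← 0° -30° = -30°
rotate_crank_by(+53°): θ ← -30° +53° = 23°
crank pin P = (r cos θ, r sin θ) = (18.410097, 7.814623)
h = r sin θ − e = 7.814623 − 7 = 0.814623
x = r cos θ + √(L² − h²) = 18.410097 + √(29584.0 − 0.6636) = 18.410097 + 171.998071 = 190.408168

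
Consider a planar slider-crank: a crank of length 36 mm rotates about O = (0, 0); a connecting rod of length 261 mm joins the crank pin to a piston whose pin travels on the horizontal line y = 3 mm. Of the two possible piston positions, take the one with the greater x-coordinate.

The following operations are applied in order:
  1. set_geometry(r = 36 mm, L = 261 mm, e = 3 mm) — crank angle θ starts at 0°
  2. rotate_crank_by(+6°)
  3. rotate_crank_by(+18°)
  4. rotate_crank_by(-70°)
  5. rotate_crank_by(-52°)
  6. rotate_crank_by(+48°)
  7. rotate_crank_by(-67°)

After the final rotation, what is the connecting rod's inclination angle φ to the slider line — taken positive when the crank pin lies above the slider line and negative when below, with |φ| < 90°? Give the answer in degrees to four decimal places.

set_geometry: r = 36 mm, L = 261 mm, e = 3 mm; θ ← 0°
rotate_crank_by(+6°): θ ← 0° +6° = 6°
rotate_crank_by(+18°): θ ← 6° +18° = 24°
rotate_crank_by(-70°): θ ← 24° -70° = -46°
rotate_crank_by(-52°): θ ← -46° -52° = -98°
rotate_crank_by(+48°): θ ← -98° +48° = -50°
rotate_crank_by(-67°): θ ← -50° -67° = -117°
crank pin P = (r cos θ, r sin θ) = (-16.343658, -32.076235)
h = r sin θ − e = -32.076235 − 3 = -35.076235
sin φ = h / L = -35.076235 / 261 = -0.13439170
φ = arcsin(-0.13439170) = -7.723447°

-7.7234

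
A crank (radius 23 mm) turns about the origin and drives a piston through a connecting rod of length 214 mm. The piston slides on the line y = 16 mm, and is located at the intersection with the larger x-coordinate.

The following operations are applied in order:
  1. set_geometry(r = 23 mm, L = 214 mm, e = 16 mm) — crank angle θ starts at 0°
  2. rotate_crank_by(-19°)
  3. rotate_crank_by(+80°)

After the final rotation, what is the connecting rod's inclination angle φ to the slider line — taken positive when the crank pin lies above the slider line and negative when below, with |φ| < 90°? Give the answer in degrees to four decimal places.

1.1021

set_geometry: r = 23 mm, L = 214 mm, e = 16 mm; θ ← 0°
rotate_crank_by(-19°): θ ← 0° -19° = -19°
rotate_crank_by(+80°): θ ← -19° +80° = 61°
crank pin P = (r cos θ, r sin θ) = (11.150621, 20.116253)
h = r sin θ − e = 20.116253 − 16 = 4.116253
sin φ = h / L = 4.116253 / 214 = 0.01923483
φ = arcsin(0.01923483) = 1.102142°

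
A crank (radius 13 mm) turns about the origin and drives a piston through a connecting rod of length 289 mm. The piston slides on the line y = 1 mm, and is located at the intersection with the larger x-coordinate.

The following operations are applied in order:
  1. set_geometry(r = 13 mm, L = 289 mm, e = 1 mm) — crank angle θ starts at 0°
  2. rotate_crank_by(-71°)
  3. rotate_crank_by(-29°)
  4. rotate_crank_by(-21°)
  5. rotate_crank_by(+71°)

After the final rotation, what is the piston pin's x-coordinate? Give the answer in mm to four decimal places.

297.1484

set_geometry: r = 13 mm, L = 289 mm, e = 1 mm; θ ← 0°
rotate_crank_by(-71°): θ ← 0° -71° = -71°
rotate_crank_by(-29°): θ ← -71° -29° = -100°
rotate_crank_by(-21°): θ ← -100° -21° = -121°
rotate_crank_by(+71°): θ ← -121° +71° = -50°
crank pin P = (r cos θ, r sin θ) = (8.356239, -9.958578)
h = r sin θ − e = -9.958578 − 1 = -10.958578
x = r cos θ + √(L² − h²) = 8.356239 + √(83521.0 − 120.0904) = 8.356239 + 288.792156 = 297.148395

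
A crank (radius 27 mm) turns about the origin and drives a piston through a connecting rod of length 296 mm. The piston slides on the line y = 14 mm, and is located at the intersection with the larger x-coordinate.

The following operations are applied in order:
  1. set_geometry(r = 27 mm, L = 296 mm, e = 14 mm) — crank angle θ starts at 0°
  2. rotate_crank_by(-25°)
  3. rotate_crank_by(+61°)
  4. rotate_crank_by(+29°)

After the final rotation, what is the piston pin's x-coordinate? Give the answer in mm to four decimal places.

307.2255

set_geometry: r = 27 mm, L = 296 mm, e = 14 mm; θ ← 0°
rotate_crank_by(-25°): θ ← 0° -25° = -25°
rotate_crank_by(+61°): θ ← -25° +61° = 36°
rotate_crank_by(+29°): θ ← 36° +29° = 65°
crank pin P = (r cos θ, r sin θ) = (11.410693, 24.470310)
h = r sin θ − e = 24.470310 − 14 = 10.470310
x = r cos θ + √(L² − h²) = 11.410693 + √(87616.0 − 109.6274) = 11.410693 + 295.814761 = 307.225454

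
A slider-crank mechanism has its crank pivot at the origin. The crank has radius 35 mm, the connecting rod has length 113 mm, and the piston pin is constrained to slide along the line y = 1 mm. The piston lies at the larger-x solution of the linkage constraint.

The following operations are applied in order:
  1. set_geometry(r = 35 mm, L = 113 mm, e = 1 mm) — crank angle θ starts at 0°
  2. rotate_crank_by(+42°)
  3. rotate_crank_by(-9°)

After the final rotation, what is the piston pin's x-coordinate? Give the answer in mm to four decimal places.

set_geometry: r = 35 mm, L = 113 mm, e = 1 mm; θ ← 0°
rotate_crank_by(+42°): θ ← 0° +42° = 42°
rotate_crank_by(-9°): θ ← 42° -9° = 33°
crank pin P = (r cos θ, r sin θ) = (29.353470, 19.062366)
h = r sin θ − e = 19.062366 − 1 = 18.062366
x = r cos θ + √(L² − h²) = 29.353470 + √(12769.0 − 326.2491) = 29.353470 + 111.547079 = 140.900549

140.9005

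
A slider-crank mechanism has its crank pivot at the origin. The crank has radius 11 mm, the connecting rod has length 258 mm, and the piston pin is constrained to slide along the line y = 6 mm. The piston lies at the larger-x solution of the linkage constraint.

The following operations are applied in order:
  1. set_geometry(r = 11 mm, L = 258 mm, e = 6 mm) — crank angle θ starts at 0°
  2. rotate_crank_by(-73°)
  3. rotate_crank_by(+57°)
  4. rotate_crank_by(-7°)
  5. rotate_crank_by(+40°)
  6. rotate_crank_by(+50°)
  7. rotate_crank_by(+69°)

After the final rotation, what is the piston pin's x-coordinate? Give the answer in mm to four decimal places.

set_geometry: r = 11 mm, L = 258 mm, e = 6 mm; θ ← 0°
rotate_crank_by(-73°): θ ← 0° -73° = -73°
rotate_crank_by(+57°): θ ← -73° +57° = -16°
rotate_crank_by(-7°): θ ← -16° -7° = -23°
rotate_crank_by(+40°): θ ← -23° +40° = 17°
rotate_crank_by(+50°): θ ← 17° +50° = 67°
rotate_crank_by(+69°): θ ← 67° +69° = 136°
crank pin P = (r cos θ, r sin θ) = (-7.912738, 7.641242)
h = r sin θ − e = 7.641242 − 6 = 1.641242
x = r cos θ + √(L² − h²) = -7.912738 + √(66564.0 − 2.6937) = -7.912738 + 257.994780 = 250.082042

250.0820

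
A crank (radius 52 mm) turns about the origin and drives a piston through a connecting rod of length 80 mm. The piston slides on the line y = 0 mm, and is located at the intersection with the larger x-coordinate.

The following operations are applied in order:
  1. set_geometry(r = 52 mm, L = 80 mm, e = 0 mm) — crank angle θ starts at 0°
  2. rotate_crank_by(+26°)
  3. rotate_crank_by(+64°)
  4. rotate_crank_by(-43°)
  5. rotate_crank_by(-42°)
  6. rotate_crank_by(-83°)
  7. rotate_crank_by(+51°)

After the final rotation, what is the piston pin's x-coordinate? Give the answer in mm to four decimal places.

122.7698

set_geometry: r = 52 mm, L = 80 mm, e = 0 mm; θ ← 0°
rotate_crank_by(+26°): θ ← 0° +26° = 26°
rotate_crank_by(+64°): θ ← 26° +64° = 90°
rotate_crank_by(-43°): θ ← 90° -43° = 47°
rotate_crank_by(-42°): θ ← 47° -42° = 5°
rotate_crank_by(-83°): θ ← 5° -83° = -78°
rotate_crank_by(+51°): θ ← -78° +51° = -27°
crank pin P = (r cos θ, r sin θ) = (46.332339, -23.607506)
h = r sin θ − e = -23.607506 − 0 = -23.607506
x = r cos θ + √(L² − h²) = 46.332339 + √(6400.0 − 557.3143) = 46.332339 + 76.437462 = 122.769802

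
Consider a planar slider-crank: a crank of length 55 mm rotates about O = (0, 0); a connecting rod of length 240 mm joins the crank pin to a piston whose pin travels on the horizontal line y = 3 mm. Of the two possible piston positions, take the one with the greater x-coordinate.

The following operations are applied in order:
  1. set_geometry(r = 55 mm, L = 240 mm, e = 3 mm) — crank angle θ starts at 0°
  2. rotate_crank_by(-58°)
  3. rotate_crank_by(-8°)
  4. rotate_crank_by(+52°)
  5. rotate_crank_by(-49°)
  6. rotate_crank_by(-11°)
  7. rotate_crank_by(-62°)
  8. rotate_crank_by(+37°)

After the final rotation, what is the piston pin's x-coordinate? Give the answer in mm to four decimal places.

224.4499

set_geometry: r = 55 mm, L = 240 mm, e = 3 mm; θ ← 0°
rotate_crank_by(-58°): θ ← 0° -58° = -58°
rotate_crank_by(-8°): θ ← -58° -8° = -66°
rotate_crank_by(+52°): θ ← -66° +52° = -14°
rotate_crank_by(-49°): θ ← -14° -49° = -63°
rotate_crank_by(-11°): θ ← -63° -11° = -74°
rotate_crank_by(-62°): θ ← -74° -62° = -136°
rotate_crank_by(+37°): θ ← -136° +37° = -99°
crank pin P = (r cos θ, r sin θ) = (-8.603896, -54.322859)
h = r sin θ − e = -54.322859 − 3 = -57.322859
x = r cos θ + √(L² − h²) = -8.603896 + √(57600.0 − 3285.9101) = -8.603896 + 233.053835 = 224.449939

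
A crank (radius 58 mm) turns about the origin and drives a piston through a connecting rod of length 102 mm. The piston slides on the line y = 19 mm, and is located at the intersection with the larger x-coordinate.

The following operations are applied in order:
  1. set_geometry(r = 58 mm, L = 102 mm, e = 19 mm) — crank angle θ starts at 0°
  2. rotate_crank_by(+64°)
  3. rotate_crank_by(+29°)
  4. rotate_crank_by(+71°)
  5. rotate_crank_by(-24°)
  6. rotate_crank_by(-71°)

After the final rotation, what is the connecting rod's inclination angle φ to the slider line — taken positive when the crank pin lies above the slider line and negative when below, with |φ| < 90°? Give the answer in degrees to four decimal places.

20.1565

set_geometry: r = 58 mm, L = 102 mm, e = 19 mm; θ ← 0°
rotate_crank_by(+64°): θ ← 0° +64° = 64°
rotate_crank_by(+29°): θ ← 64° +29° = 93°
rotate_crank_by(+71°): θ ← 93° +71° = 164°
rotate_crank_by(-24°): θ ← 164° -24° = 140°
rotate_crank_by(-71°): θ ← 140° -71° = 69°
crank pin P = (r cos θ, r sin θ) = (20.785341, 54.147665)
h = r sin θ − e = 54.147665 − 19 = 35.147665
sin φ = h / L = 35.147665 / 102 = 0.34458495
φ = arcsin(0.34458495) = 20.156462°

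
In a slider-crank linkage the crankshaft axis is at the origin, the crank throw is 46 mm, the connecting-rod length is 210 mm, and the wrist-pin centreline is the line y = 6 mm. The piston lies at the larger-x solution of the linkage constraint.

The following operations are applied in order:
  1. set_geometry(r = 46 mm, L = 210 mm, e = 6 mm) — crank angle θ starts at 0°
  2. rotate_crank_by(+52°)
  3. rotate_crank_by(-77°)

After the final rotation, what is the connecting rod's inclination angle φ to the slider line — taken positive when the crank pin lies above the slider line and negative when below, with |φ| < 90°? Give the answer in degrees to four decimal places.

-6.9582

set_geometry: r = 46 mm, L = 210 mm, e = 6 mm; θ ← 0°
rotate_crank_by(+52°): θ ← 0° +52° = 52°
rotate_crank_by(-77°): θ ← 52° -77° = -25°
crank pin P = (r cos θ, r sin θ) = (41.690158, -19.440440)
h = r sin θ − e = -19.440440 − 6 = -25.440440
sin φ = h / L = -25.440440 / 210 = -0.12114495
φ = arcsin(-0.12114495) = -6.958186°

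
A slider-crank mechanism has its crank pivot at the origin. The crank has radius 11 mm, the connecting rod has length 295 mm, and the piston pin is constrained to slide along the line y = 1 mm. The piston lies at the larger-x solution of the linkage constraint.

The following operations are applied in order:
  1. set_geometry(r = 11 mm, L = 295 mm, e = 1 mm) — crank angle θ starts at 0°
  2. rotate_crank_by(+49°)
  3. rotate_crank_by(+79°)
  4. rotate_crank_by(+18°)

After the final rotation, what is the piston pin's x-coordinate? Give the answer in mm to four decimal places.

285.8356

set_geometry: r = 11 mm, L = 295 mm, e = 1 mm; θ ← 0°
rotate_crank_by(+49°): θ ← 0° +49° = 49°
rotate_crank_by(+79°): θ ← 49° +79° = 128°
rotate_crank_by(+18°): θ ← 128° +18° = 146°
crank pin P = (r cos θ, r sin θ) = (-9.119413, 6.151122)
h = r sin θ − e = 6.151122 − 1 = 5.151122
x = r cos θ + √(L² − h²) = -9.119413 + √(87025.0 − 26.5341) = -9.119413 + 294.955024 = 285.835610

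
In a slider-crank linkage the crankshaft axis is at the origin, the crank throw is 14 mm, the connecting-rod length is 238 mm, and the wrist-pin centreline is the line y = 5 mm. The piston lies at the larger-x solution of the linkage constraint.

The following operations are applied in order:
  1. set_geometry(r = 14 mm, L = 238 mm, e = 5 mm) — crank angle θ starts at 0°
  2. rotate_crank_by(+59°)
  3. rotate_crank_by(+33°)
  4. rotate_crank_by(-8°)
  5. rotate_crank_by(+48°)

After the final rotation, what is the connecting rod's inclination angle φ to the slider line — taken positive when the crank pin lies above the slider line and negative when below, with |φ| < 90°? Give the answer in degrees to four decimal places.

set_geometry: r = 14 mm, L = 238 mm, e = 5 mm; θ ← 0°
rotate_crank_by(+59°): θ ← 0° +59° = 59°
rotate_crank_by(+33°): θ ← 59° +33° = 92°
rotate_crank_by(-8°): θ ← 92° -8° = 84°
rotate_crank_by(+48°): θ ← 84° +48° = 132°
crank pin P = (r cos θ, r sin θ) = (-9.367828, 10.404028)
h = r sin θ − e = 10.404028 − 5 = 5.404028
sin φ = h / L = 5.404028 / 238 = 0.02270600
φ = arcsin(0.02270600) = 1.301070°

1.3011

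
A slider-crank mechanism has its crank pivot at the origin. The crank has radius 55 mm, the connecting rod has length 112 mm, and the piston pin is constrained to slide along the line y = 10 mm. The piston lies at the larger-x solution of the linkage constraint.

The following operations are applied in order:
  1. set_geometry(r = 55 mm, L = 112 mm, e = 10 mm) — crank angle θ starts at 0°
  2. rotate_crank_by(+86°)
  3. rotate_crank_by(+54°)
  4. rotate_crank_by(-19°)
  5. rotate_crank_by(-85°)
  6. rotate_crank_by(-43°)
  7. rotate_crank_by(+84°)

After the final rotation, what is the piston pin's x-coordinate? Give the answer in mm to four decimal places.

set_geometry: r = 55 mm, L = 112 mm, e = 10 mm; θ ← 0°
rotate_crank_by(+86°): θ ← 0° +86° = 86°
rotate_crank_by(+54°): θ ← 86° +54° = 140°
rotate_crank_by(-19°): θ ← 140° -19° = 121°
rotate_crank_by(-85°): θ ← 121° -85° = 36°
rotate_crank_by(-43°): θ ← 36° -43° = -7°
rotate_crank_by(+84°): θ ← -7° +84° = 77°
crank pin P = (r cos θ, r sin θ) = (12.372308, 53.590354)
h = r sin θ − e = 53.590354 − 10 = 43.590354
x = r cos θ + √(L² − h²) = 12.372308 + √(12544.0 − 1900.1189) = 12.372308 + 103.169187 = 115.541495

115.5415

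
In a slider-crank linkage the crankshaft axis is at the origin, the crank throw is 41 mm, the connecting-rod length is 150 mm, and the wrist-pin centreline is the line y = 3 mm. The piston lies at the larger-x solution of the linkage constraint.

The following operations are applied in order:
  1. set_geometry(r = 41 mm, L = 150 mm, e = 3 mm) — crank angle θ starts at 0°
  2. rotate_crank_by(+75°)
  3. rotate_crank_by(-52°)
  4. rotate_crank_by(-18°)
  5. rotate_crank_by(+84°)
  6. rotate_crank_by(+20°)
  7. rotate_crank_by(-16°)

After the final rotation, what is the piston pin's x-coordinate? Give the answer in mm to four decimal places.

142.9758

set_geometry: r = 41 mm, L = 150 mm, e = 3 mm; θ ← 0°
rotate_crank_by(+75°): θ ← 0° +75° = 75°
rotate_crank_by(-52°): θ ← 75° -52° = 23°
rotate_crank_by(-18°): θ ← 23° -18° = 5°
rotate_crank_by(+84°): θ ← 5° +84° = 89°
rotate_crank_by(+20°): θ ← 89° +20° = 109°
rotate_crank_by(-16°): θ ← 109° -16° = 93°
crank pin P = (r cos θ, r sin θ) = (-2.145774, 40.943811)
h = r sin θ − e = 40.943811 − 3 = 37.943811
x = r cos θ + √(L² − h²) = -2.145774 + √(22500.0 − 1439.7328) = -2.145774 + 145.121560 = 142.975786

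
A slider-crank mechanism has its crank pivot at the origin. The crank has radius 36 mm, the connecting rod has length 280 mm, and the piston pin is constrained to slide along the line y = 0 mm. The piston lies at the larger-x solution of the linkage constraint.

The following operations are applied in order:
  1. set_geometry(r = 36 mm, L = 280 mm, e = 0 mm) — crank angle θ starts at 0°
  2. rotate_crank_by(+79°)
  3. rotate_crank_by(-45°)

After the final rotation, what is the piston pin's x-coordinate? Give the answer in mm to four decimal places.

set_geometry: r = 36 mm, L = 280 mm, e = 0 mm; θ ← 0°
rotate_crank_by(+79°): θ ← 0° +79° = 79°
rotate_crank_by(-45°): θ ← 79° -45° = 34°
crank pin P = (r cos θ, r sin θ) = (29.845353, 20.130945)
h = r sin θ − e = 20.130945 − 0 = 20.130945
x = r cos θ + √(L² − h²) = 29.845353 + √(78400.0 − 405.2549) = 29.845353 + 279.275393 = 309.120745

309.1207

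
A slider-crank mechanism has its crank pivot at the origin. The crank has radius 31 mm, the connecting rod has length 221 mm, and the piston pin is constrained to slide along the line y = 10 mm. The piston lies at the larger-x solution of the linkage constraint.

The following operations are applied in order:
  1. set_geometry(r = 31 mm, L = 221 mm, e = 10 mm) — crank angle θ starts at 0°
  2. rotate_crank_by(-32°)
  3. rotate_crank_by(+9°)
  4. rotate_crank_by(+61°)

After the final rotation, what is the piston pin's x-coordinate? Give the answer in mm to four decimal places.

245.2415

set_geometry: r = 31 mm, L = 221 mm, e = 10 mm; θ ← 0°
rotate_crank_by(-32°): θ ← 0° -32° = -32°
rotate_crank_by(+9°): θ ← -32° +9° = -23°
rotate_crank_by(+61°): θ ← -23° +61° = 38°
crank pin P = (r cos θ, r sin θ) = (24.428333, 19.085506)
h = r sin θ − e = 19.085506 − 10 = 9.085506
x = r cos θ + √(L² − h²) = 24.428333 + √(48841.0 − 82.5464) = 24.428333 + 220.813164 = 245.241498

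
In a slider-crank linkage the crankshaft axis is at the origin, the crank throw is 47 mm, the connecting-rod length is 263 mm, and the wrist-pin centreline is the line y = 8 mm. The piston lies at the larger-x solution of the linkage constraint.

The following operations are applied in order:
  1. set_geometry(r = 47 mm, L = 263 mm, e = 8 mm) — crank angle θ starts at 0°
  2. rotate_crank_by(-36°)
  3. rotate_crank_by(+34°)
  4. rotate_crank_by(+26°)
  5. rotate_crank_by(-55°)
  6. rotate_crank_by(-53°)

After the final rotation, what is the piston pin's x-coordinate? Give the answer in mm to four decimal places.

set_geometry: r = 47 mm, L = 263 mm, e = 8 mm; θ ← 0°
rotate_crank_by(-36°): θ ← 0° -36° = -36°
rotate_crank_by(+34°): θ ← -36° +34° = -2°
rotate_crank_by(+26°): θ ← -2° +26° = 24°
rotate_crank_by(-55°): θ ← 24° -55° = -31°
rotate_crank_by(-53°): θ ← -31° -53° = -84°
crank pin P = (r cos θ, r sin θ) = (4.912838, -46.742529)
h = r sin θ − e = -46.742529 − 8 = -54.742529
x = r cos θ + √(L² − h²) = 4.912838 + √(69169.0 − 2996.7445) = 4.912838 + 257.239685 = 262.152523

262.1525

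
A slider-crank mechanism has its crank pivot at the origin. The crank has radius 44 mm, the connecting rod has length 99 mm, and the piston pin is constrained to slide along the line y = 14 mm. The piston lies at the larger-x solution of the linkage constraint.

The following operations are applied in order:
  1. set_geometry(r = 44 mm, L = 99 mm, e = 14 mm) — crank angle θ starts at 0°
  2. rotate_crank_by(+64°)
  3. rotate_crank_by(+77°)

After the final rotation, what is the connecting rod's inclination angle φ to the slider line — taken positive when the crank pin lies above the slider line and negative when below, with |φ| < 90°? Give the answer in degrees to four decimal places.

set_geometry: r = 44 mm, L = 99 mm, e = 14 mm; θ ← 0°
rotate_crank_by(+64°): θ ← 0° +64° = 64°
rotate_crank_by(+77°): θ ← 64° +77° = 141°
crank pin P = (r cos θ, r sin θ) = (-34.194422, 27.690097)
h = r sin θ − e = 27.690097 − 14 = 13.690097
sin φ = h / L = 13.690097 / 99 = 0.13828381
φ = arcsin(0.13828381) = 7.948550°

7.9485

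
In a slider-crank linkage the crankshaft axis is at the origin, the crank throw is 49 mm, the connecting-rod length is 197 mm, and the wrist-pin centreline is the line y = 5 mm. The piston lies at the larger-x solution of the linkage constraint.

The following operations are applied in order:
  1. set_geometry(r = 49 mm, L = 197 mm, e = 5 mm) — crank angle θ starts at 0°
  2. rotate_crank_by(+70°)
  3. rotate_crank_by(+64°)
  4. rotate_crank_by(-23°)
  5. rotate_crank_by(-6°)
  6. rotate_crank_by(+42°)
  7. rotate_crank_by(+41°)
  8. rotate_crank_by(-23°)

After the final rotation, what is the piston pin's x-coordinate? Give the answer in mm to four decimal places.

set_geometry: r = 49 mm, L = 197 mm, e = 5 mm; θ ← 0°
rotate_crank_by(+70°): θ ← 0° +70° = 70°
rotate_crank_by(+64°): θ ← 70° +64° = 134°
rotate_crank_by(-23°): θ ← 134° -23° = 111°
rotate_crank_by(-6°): θ ← 111° -6° = 105°
rotate_crank_by(+42°): θ ← 105° +42° = 147°
rotate_crank_by(+41°): θ ← 147° +41° = 188°
rotate_crank_by(-23°): θ ← 188° -23° = 165°
crank pin P = (r cos θ, r sin θ) = (-47.330365, 12.682133)
h = r sin θ − e = 12.682133 − 5 = 7.682133
x = r cos θ + √(L² − h²) = -47.330365 + √(38809.0 − 59.0152) = -47.330365 + 196.850158 = 149.519793

149.5198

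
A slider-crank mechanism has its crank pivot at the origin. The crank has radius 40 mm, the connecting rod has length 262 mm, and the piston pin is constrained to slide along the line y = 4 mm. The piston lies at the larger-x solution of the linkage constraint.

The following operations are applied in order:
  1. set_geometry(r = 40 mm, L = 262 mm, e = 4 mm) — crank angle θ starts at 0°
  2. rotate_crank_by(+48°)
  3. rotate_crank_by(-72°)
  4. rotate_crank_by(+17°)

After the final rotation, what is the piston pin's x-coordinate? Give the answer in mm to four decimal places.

set_geometry: r = 40 mm, L = 262 mm, e = 4 mm; θ ← 0°
rotate_crank_by(+48°): θ ← 0° +48° = 48°
rotate_crank_by(-72°): θ ← 48° -72° = -24°
rotate_crank_by(+17°): θ ← -24° +17° = -7°
crank pin P = (r cos θ, r sin θ) = (39.701846, -4.874774)
h = r sin θ − e = -4.874774 − 4 = -8.874774
x = r cos θ + √(L² − h²) = 39.701846 + √(68644.0 − 78.7616) = 39.701846 + 261.849648 = 301.551495

301.5515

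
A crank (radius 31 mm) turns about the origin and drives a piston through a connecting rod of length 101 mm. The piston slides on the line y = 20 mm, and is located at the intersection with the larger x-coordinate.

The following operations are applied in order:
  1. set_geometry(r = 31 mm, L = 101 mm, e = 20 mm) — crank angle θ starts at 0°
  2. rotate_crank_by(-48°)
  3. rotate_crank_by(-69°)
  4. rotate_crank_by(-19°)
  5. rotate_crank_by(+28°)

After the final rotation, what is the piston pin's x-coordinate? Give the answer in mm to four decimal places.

set_geometry: r = 31 mm, L = 101 mm, e = 20 mm; θ ← 0°
rotate_crank_by(-48°): θ ← 0° -48° = -48°
rotate_crank_by(-69°): θ ← -48° -69° = -117°
rotate_crank_by(-19°): θ ← -117° -19° = -136°
rotate_crank_by(+28°): θ ← -136° +28° = -108°
crank pin P = (r cos θ, r sin θ) = (-9.579527, -29.482752)
h = r sin θ − e = -29.482752 − 20 = -49.482752
x = r cos θ + √(L² − h²) = -9.579527 + √(10201.0 − 2448.5427) = -9.579527 + 88.048039 = 78.468513

78.4685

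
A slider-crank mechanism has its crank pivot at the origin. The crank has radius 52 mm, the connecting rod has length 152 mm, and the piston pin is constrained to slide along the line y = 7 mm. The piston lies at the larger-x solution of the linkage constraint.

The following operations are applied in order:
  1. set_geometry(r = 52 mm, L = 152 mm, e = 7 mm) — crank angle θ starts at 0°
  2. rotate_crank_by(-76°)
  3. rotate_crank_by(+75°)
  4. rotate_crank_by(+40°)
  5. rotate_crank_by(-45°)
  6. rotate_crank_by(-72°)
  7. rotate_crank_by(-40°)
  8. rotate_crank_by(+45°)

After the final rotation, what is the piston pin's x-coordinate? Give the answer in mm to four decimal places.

156.2209

set_geometry: r = 52 mm, L = 152 mm, e = 7 mm; θ ← 0°
rotate_crank_by(-76°): θ ← 0° -76° = -76°
rotate_crank_by(+75°): θ ← -76° +75° = -1°
rotate_crank_by(+40°): θ ← -1° +40° = 39°
rotate_crank_by(-45°): θ ← 39° -45° = -6°
rotate_crank_by(-72°): θ ← -6° -72° = -78°
rotate_crank_by(-40°): θ ← -78° -40° = -118°
rotate_crank_by(+45°): θ ← -118° +45° = -73°
crank pin P = (r cos θ, r sin θ) = (15.203329, -49.727847)
h = r sin θ − e = -49.727847 − 7 = -56.727847
x = r cos θ + √(L² − h²) = 15.203329 + √(23104.0 − 3218.0487) = 15.203329 + 141.017557 = 156.220885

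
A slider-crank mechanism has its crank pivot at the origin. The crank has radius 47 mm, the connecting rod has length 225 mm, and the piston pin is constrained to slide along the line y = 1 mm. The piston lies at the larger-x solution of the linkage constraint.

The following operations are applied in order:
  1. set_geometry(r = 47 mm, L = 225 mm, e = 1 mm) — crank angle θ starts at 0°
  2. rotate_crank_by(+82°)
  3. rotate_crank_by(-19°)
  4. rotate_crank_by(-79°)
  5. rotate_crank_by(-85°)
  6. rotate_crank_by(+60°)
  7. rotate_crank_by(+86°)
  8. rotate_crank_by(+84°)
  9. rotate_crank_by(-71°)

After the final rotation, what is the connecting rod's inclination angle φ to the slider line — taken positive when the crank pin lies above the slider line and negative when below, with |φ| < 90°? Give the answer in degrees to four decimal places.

set_geometry: r = 47 mm, L = 225 mm, e = 1 mm; θ ← 0°
rotate_crank_by(+82°): θ ← 0° +82° = 82°
rotate_crank_by(-19°): θ ← 82° -19° = 63°
rotate_crank_by(-79°): θ ← 63° -79° = -16°
rotate_crank_by(-85°): θ ← -16° -85° = -101°
rotate_crank_by(+60°): θ ← -101° +60° = -41°
rotate_crank_by(+86°): θ ← -41° +86° = 45°
rotate_crank_by(+84°): θ ← 45° +84° = 129°
rotate_crank_by(-71°): θ ← 129° -71° = 58°
crank pin P = (r cos θ, r sin θ) = (24.906205, 39.858261)
h = r sin θ − e = 39.858261 − 1 = 38.858261
sin φ = h / L = 38.858261 / 225 = 0.17270338
φ = arcsin(0.17270338) = 9.945037°

9.9450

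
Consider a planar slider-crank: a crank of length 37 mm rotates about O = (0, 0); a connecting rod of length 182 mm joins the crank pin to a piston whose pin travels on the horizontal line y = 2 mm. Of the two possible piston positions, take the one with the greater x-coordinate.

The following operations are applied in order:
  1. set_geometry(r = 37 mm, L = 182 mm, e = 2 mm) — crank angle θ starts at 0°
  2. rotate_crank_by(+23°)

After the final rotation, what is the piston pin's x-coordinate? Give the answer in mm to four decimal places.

set_geometry: r = 37 mm, L = 182 mm, e = 2 mm; θ ← 0°
rotate_crank_by(+23°): θ ← 0° +23° = 23°
crank pin P = (r cos θ, r sin θ) = (34.058680, 14.457052)
h = r sin θ − e = 14.457052 − 2 = 12.457052
x = r cos θ + √(L² − h²) = 34.058680 + √(33124.0 − 155.1781) = 34.058680 + 181.573186 = 215.631866

215.6319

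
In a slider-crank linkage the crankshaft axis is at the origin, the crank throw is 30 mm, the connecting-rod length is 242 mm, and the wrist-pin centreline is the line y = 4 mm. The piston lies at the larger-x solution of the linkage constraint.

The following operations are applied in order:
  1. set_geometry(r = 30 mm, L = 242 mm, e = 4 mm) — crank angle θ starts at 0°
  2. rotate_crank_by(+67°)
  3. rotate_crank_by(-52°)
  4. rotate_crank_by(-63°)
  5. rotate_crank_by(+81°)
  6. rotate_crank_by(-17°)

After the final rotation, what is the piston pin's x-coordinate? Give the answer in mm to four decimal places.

270.8002

set_geometry: r = 30 mm, L = 242 mm, e = 4 mm; θ ← 0°
rotate_crank_by(+67°): θ ← 0° +67° = 67°
rotate_crank_by(-52°): θ ← 67° -52° = 15°
rotate_crank_by(-63°): θ ← 15° -63° = -48°
rotate_crank_by(+81°): θ ← -48° +81° = 33°
rotate_crank_by(-17°): θ ← 33° -17° = 16°
crank pin P = (r cos θ, r sin θ) = (28.837851, 8.269121)
h = r sin θ − e = 8.269121 − 4 = 4.269121
x = r cos θ + √(L² − h²) = 28.837851 + √(58564.0 − 18.2254) = 28.837851 + 241.962341 = 270.800192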